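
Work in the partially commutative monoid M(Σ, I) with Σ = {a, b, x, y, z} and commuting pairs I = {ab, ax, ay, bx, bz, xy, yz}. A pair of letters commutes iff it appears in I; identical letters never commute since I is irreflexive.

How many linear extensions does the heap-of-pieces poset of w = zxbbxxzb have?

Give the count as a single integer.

0(z) covers ∅
1(x) covers 0:z
2(b) covers ∅
3(b) covers 2:b
4(x) covers 1:x
5(x) covers 4:x
6(z) covers 5:x
7(b) covers 3:b
floor of heap: 0:z, 2:b
completions by unplaced set U, small U first (add the entries for U minus each lowest piece of U):
  |U|=1: {6}:1  {7}:1
  |U|=2: {3,7}:1  {5,6}:1  {6,7}:2
  |U|=3: {2,3,7}:1  {3,6,7}:3  {4,5,6}:1  {5,6,7}:3
  |U|=4: {1,4,5,6}:1  {2,3,6,7}:4  {3,5,6,7}:6  {4,5,6,7}:4
  |U|=5: {0,1,4,5,6}:1  {1,4,5,6,7}:5  {2,3,5,6,7}:10  {3,4,5,6,7}:10
  |U|=6: {0,1,4,5,6,7}:6  {1,3,4,5,6,7}:15  {2,3,4,5,6,7}:20
  start at 0(z): 35
  start at 2(b): 21
sum over floor = 56

56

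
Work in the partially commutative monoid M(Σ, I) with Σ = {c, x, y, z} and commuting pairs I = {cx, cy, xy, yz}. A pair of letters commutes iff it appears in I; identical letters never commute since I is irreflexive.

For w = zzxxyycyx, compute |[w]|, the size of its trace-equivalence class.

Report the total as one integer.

336

drop 0:z onto floor
drop 1:z onto {0:z}
drop 2:x onto {1:z}
drop 3:x onto {2:x}
drop 4:y onto floor
drop 5:y onto {4:y}
drop 6:c onto {1:z}
drop 7:y onto {5:y}
drop 8:x onto {3:x}
ground layer = {0:z, 4:y}
drop-orders for the pieces not yet dropped (sum over which currently-grounded one goes next):
  1 to go: {6} 1  {7} 1  {8} 1
  2 to go: {3,8} 1  {5,7} 1  {6,7} 2  {6,8} 2  {7,8} 2
  3 to go: {2,3,8} 1  {3,6,8} 3  {3,7,8} 3  {4,5,7} 1  {5,6,7} 3  {5,7,8} 3  {6,7,8} 6
  4 to go: {2,3,6,8} 4  {2,3,7,8} 4  {3,5,7,8} 6  {3,6,7,8} 12  {4,5,6,7} 4  {4,5,7,8} 4  {5,6,7,8} 12
  5 to go: {1,2,3,6,8} 4  {2,3,5,7,8} 10  {2,3,6,7,8} 20  {3,4,5,7,8} 10  {3,5,6,7,8} 30  {4,5,6,7,8} 20
  6 to go: {0,1,2,3,6,8} 4  {1,2,3,6,7,8} 24  {2,3,4,5,7,8} 20  {2,3,5,6,7,8} 60  {3,4,5,6,7,8} 60
  7 to go: {0,1,2,3,6,7,8} 28  {1,2,3,5,6,7,8} 84  {2,3,4,5,6,7,8} 140
  if 0:z drops first: 224 orders
  if 4:y drops first: 112 orders
heap linearizations: 336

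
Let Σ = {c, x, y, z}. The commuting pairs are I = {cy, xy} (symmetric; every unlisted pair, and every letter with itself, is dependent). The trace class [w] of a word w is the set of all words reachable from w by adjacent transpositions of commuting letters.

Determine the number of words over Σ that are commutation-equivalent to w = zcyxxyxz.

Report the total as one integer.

15

0(z) covers ∅
1(c) covers 0:z
2(y) covers 0:z
3(x) covers 1:c
4(x) covers 3:x
5(y) covers 2:y
6(x) covers 4:x
7(z) covers 5:y, 6:x
floor of heap: 0:z
completions by unplaced set U, small U first (add the entries for U minus each lowest piece of U):
  |U|=1: {7}:1
  |U|=2: {5,7}:1  {6,7}:1
  |U|=3: {2,5,7}:1  {4,6,7}:1  {5,6,7}:2
  |U|=4: {2,5,6,7}:3  {3,4,6,7}:1  {4,5,6,7}:3
  |U|=5: {1,3,4,6,7}:1  {2,4,5,6,7}:6  {3,4,5,6,7}:4
  |U|=6: {1,3,4,5,6,7}:5  {2,3,4,5,6,7}:10
  start at 0(z): 15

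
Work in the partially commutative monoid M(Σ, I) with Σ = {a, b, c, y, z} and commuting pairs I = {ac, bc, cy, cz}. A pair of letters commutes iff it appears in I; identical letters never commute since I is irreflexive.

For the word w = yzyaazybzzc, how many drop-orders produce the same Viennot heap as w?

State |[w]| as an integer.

0(y) covers ∅
1(z) covers 0:y
2(y) covers 1:z
3(a) covers 2:y
4(a) covers 3:a
5(z) covers 4:a
6(y) covers 5:z
7(b) covers 6:y
8(z) covers 7:b
9(z) covers 8:z
10(c) covers ∅
floor of heap: 0:y, 10:c
completions by unplaced set U, small U first (add the entries for U minus each lowest piece of U):
  |U|=1: {9}:1  {10}:1
  |U|=2: {8,9}:1  {9,10}:2
  |U|=3: {7,8,9}:1  {8,9,10}:3
  |U|=4: {6,7,8,9}:1  {7,8,9,10}:4
  |U|=5: {5,6,7,8,9}:1  {6,7,8,9,10}:5
  |U|=6: {4,5,6,7,8,9}:1  {5,6,7,8,9,10}:6
  |U|=7: {3,4,5,6,7,8,9}:1  {4,5,6,7,8,9,10}:7
  |U|=8: {2,3,4,5,6,7,8,9}:1  {3,4,5,6,7,8,9,10}:8
  |U|=9: {1,2,3,4,5,6,7,8,9}:1  {2,3,4,5,6,7,8,9,10}:9
  start at 0(y): 10
  start at 10(c): 1
sum over floor = 11

11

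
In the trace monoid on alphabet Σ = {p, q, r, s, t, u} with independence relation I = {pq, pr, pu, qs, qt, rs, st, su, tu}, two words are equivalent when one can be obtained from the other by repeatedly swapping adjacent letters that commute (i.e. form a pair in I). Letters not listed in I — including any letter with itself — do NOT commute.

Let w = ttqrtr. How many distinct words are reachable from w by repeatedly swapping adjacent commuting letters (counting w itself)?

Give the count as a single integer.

0(t) covers ∅
1(t) covers 0:t
2(q) covers ∅
3(r) covers 1:t, 2:q
4(t) covers 3:r
5(r) covers 4:t
floor of heap: 0:t, 2:q
completions by unplaced set U, small U first (add the entries for U minus each lowest piece of U):
  |U|=1: {5}:1
  |U|=2: {4,5}:1
  |U|=3: {3,4,5}:1
  |U|=4: {1,3,4,5}:1  {2,3,4,5}:1
  start at 0(t): 2
  start at 2(q): 1
sum over floor = 3

3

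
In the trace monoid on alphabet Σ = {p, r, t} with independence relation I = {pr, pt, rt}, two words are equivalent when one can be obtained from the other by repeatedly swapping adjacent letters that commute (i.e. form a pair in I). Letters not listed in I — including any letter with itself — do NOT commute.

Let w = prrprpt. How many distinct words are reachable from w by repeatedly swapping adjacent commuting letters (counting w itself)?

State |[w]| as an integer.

140

0(p) covers ∅
1(r) covers ∅
2(r) covers 1:r
3(p) covers 0:p
4(r) covers 2:r
5(p) covers 3:p
6(t) covers ∅
floor of heap: 0:p, 1:r, 6:t
completions by unplaced set U, small U first (add the entries for U minus each lowest piece of U):
  |U|=1: {4}:1  {5}:1  {6}:1
  |U|=2: {2,4}:1  {3,5}:1  {4,5}:2  {4,6}:2  {5,6}:2
  |U|=3: {0,3,5}:1  {1,2,4}:1  {2,4,5}:3  {2,4,6}:3  {3,4,5}:3  {3,5,6}:3  {4,5,6}:6
  |U|=4: {0,3,4,5}:4  {0,3,5,6}:4  {1,2,4,5}:4  {1,2,4,6}:4  {2,3,4,5}:6  {2,4,5,6}:12  {3,4,5,6}:12
  |U|=5: {0,2,3,4,5}:10  {0,3,4,5,6}:20  {1,2,3,4,5}:10  {1,2,4,5,6}:20  {2,3,4,5,6}:30
  start at 0(p): 60
  start at 1(r): 60
  start at 6(t): 20
sum over floor = 140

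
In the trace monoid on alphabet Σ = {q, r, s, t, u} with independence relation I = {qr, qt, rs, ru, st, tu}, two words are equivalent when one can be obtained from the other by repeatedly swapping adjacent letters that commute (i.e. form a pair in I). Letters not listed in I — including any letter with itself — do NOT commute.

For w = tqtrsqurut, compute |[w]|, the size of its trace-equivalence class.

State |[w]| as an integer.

#0=t has no predecessor
#1=q has no predecessor
#2=t depends on [0:t]
#3=r depends on [2:t]
#4=s depends on [1:q]
#5=q depends on [4:s]
#6=u depends on [5:q]
#7=r depends on [3:r]
#8=u depends on [6:u]
#9=t depends on [7:r]
sources: [0:t, 1:q]
N(rest) = Σ N(rest − s) over sources s of rest; N(one piece) = 1:
  size 1 → [8]=1  [9]=1
  size 2 → [6,8]=1  [7,9]=1  [8,9]=2
  size 3 → [3,7,9]=1  [5,6,8]=1  [6,8,9]=3  [7,8,9]=3
  size 4 → [2,3,7,9]=1  [3,7,8,9]=4  [4,5,6,8]=1  [5,6,8,9]=4  [6,7,8,9]=6
  size 5 → [0,2,3,7,9]=1  [1,4,5,6,8]=1  [2,3,7,8,9]=5  [3,6,7,8,9]=10  [4,5,6,8,9]=5  [5,6,7,8,9]=10
  size 6 → [0,2,3,7,8,9]=6  [1,4,5,6,8,9]=6  [2,3,6,7,8,9]=15  [3,5,6,7,8,9]=20  [4,5,6,7,8,9]=15
  size 7 → [0,2,3,6,7,8,9]=21  [1,4,5,6,7,8,9]=21  [2,3,5,6,7,8,9]=35  [3,4,5,6,7,8,9]=35
  size 8 → [0,2,3,5,6,7,8,9]=56  [1,3,4,5,6,7,8,9]=56  [2,3,4,5,6,7,8,9]=70
  first=0(t) contributes 126
  first=1(q) contributes 126
|[w]| = 252

252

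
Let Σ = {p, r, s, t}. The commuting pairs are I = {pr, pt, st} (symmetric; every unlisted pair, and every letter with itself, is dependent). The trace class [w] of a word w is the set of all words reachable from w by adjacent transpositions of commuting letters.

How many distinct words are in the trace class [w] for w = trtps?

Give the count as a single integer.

7

drop 0:t onto floor
drop 1:r onto {0:t}
drop 2:t onto {1:r}
drop 3:p onto floor
drop 4:s onto {1:r, 3:p}
ground layer = {0:t, 3:p}
drop-orders for the pieces not yet dropped (sum over which currently-grounded one goes next):
  1 to go: {2} 1  {4} 1
  2 to go: {2,4} 2  {3,4} 1
  3 to go: {1,2,4} 2  {2,3,4} 3
  if 0:t drops first: 5 orders
  if 3:p drops first: 2 orders
heap linearizations: 7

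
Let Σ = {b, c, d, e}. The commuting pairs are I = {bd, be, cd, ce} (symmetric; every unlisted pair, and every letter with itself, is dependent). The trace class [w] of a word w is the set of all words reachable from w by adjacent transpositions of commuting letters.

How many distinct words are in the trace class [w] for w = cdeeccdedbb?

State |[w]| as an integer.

462

0(c) covers ∅
1(d) covers ∅
2(e) covers 1:d
3(e) covers 2:e
4(c) covers 0:c
5(c) covers 4:c
6(d) covers 3:e
7(e) covers 6:d
8(d) covers 7:e
9(b) covers 5:c
10(b) covers 9:b
floor of heap: 0:c, 1:d
completions by unplaced set U, small U first (add the entries for U minus each lowest piece of U):
  |U|=1: {8}:1  {10}:1
  |U|=2: {7,8}:1  {8,10}:2  {9,10}:1
  |U|=3: {5,9,10}:1  {6,7,8}:1  {7,8,10}:3  {8,9,10}:3
  |U|=4: {3,6,7,8}:1  {4,5,9,10}:1  {5,8,9,10}:4  {6,7,8,10}:4  {7,8,9,10}:6
  |U|=5: {0,4,5,9,10}:1  {2,3,6,7,8}:1  {3,6,7,8,10}:5  {4,5,8,9,10}:5  {5,7,8,9,10}:10  {6,7,8,9,10}:10
  |U|=6: {0,4,5,8,9,10}:6  {1,2,3,6,7,8}:1  {2,3,6,7,8,10}:6  {3,6,7,8,9,10}:15  {4,5,7,8,9,10}:15  {5,6,7,8,9,10}:20
  |U|=7: {0,4,5,7,8,9,10}:21  {1,2,3,6,7,8,10}:7  {2,3,6,7,8,9,10}:21  {3,5,6,7,8,9,10}:35  {4,5,6,7,8,9,10}:35
  |U|=8: {0,4,5,6,7,8,9,10}:56  {1,2,3,6,7,8,9,10}:28  {2,3,5,6,7,8,9,10}:56  {3,4,5,6,7,8,9,10}:70
  |U|=9: {0,3,4,5,6,7,8,9,10}:126  {1,2,3,5,6,7,8,9,10}:84  {2,3,4,5,6,7,8,9,10}:126
  start at 0(c): 210
  start at 1(d): 252
sum over floor = 462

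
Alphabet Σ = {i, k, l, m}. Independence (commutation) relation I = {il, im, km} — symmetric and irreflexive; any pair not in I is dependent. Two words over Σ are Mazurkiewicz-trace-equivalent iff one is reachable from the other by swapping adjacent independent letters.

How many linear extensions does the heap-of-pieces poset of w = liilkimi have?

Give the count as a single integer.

28

#0=l has no predecessor
#1=i has no predecessor
#2=i depends on [1:i]
#3=l depends on [0:l]
#4=k depends on [2:i, 3:l]
#5=i depends on [4:k]
#6=m depends on [3:l]
#7=i depends on [5:i]
sources: [0:l, 1:i]
N(rest) = Σ N(rest − s) over sources s of rest; N(one piece) = 1:
  size 1 → [6]=1  [7]=1
  size 2 → [5,7]=1  [6,7]=2
  size 3 → [4,5,7]=1  [5,6,7]=3
  size 4 → [2,4,5,7]=1  [4,5,6,7]=4
  size 5 → [1,2,4,5,7]=1  [2,4,5,6,7]=5  [3,4,5,6,7]=4
  size 6 → [0,3,4,5,6,7]=4  [1,2,4,5,6,7]=6  [2,3,4,5,6,7]=9
  first=0(l) contributes 15
  first=1(i) contributes 13
|[w]| = 28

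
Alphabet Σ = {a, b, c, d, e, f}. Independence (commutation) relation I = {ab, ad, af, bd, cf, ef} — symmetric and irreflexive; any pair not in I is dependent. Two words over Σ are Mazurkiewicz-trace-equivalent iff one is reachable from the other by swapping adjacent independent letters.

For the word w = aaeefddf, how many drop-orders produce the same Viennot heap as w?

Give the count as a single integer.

5

drop 0:a onto floor
drop 1:a onto {0:a}
drop 2:e onto {1:a}
drop 3:e onto {2:e}
drop 4:f onto floor
drop 5:d onto {3:e, 4:f}
drop 6:d onto {5:d}
drop 7:f onto {6:d}
ground layer = {0:a, 4:f}
drop-orders for the pieces not yet dropped (sum over which currently-grounded one goes next):
  1 to go: {7} 1
  2 to go: {6,7} 1
  3 to go: {5,6,7} 1
  4 to go: {3,5,6,7} 1  {4,5,6,7} 1
  5 to go: {2,3,5,6,7} 1  {3,4,5,6,7} 2
  6 to go: {1,2,3,5,6,7} 1  {2,3,4,5,6,7} 3
  if 0:a drops first: 4 orders
  if 4:f drops first: 1 orders
heap linearizations: 5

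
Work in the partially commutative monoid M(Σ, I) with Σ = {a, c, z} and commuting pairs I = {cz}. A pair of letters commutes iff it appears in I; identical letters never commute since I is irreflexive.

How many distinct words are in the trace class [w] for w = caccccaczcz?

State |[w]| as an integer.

piece 0:c — minimal
piece 1:a rests on {0:c}
piece 2:c rests on {1:a}
piece 3:c rests on {2:c}
piece 4:c rests on {3:c}
piece 5:c rests on {4:c}
piece 6:a rests on {5:c}
piece 7:c rests on {6:a}
piece 8:z rests on {6:a}
piece 9:c rests on {7:c}
piece 10:z rests on {8:z}
minimal pieces: {0:c}
ways to finish when only these pieces remain (= sum over removing one remaining piece with nothing left below it):
  1 left: {9}→1  {10}→1
  2 left: {7,9}→1  {8,10}→1  {9,10}→2
  3 left: {7,9,10}→3  {8,9,10}→3
  4 left: {7,8,9,10}→6
  5 left: {6,7,8,9,10}→6
  6 left: {5,6,7,8,9,10}→6
  7 left: {4,5,6,7,8,9,10}→6
  8 left: {3,4,5,6,7,8,9,10}→6
  9 left: {2,3,4,5,6,7,8,9,10}→6
  placing 0:c first → 6 extensions

6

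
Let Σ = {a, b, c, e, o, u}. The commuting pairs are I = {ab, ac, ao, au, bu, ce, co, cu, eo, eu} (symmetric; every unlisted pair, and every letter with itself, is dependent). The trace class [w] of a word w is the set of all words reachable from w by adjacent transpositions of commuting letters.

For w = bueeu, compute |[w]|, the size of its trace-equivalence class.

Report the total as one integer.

10

0(b) covers ∅
1(u) covers ∅
2(e) covers 0:b
3(e) covers 2:e
4(u) covers 1:u
floor of heap: 0:b, 1:u
completions by unplaced set U, small U first (add the entries for U minus each lowest piece of U):
  |U|=1: {3}:1  {4}:1
  |U|=2: {1,4}:1  {2,3}:1  {3,4}:2
  |U|=3: {0,2,3}:1  {1,3,4}:3  {2,3,4}:3
  start at 0(b): 6
  start at 1(u): 4
sum over floor = 10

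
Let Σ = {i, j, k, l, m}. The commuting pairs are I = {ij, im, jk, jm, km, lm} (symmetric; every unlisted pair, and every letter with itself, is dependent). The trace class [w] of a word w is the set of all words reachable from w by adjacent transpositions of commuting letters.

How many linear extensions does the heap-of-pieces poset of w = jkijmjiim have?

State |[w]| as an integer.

0(j) covers ∅
1(k) covers ∅
2(i) covers 1:k
3(j) covers 0:j
4(m) covers ∅
5(j) covers 3:j
6(i) covers 2:i
7(i) covers 6:i
8(m) covers 4:m
floor of heap: 0:j, 1:k, 4:m
completions by unplaced set U, small U first (add the entries for U minus each lowest piece of U):
  |U|=1: {5}:1  {7}:1  {8}:1
  |U|=2: {3,5}:1  {4,8}:1  {5,7}:2  {5,8}:2  {6,7}:1  {7,8}:2
  |U|=3: {0,3,5}:1  {2,6,7}:1  {3,5,7}:3  {3,5,8}:3  {4,5,8}:3  {4,7,8}:3  {5,6,7}:3  {5,7,8}:6  {6,7,8}:3
  |U|=4: {0,3,5,7}:4  {0,3,5,8}:4  {1,2,6,7}:1  {2,5,6,7}:4  {2,6,7,8}:4  {3,4,5,8}:6  {3,5,6,7}:6  {3,5,7,8}:12  {4,5,7,8}:12  {4,6,7,8}:6  {5,6,7,8}:12
  |U|=5: {0,3,4,5,8}:10  {0,3,5,6,7}:10  {0,3,5,7,8}:20  {1,2,5,6,7}:5  {1,2,6,7,8}:5  {2,3,5,6,7}:10  {2,4,6,7,8}:10  {2,5,6,7,8}:20  {3,4,5,7,8}:30  {3,5,6,7,8}:30  {4,5,6,7,8}:30
  |U|=6: {0,2,3,5,6,7}:20  {0,3,4,5,7,8}:60  {0,3,5,6,7,8}:60  {1,2,3,5,6,7}:15  {1,2,4,6,7,8}:15  {1,2,5,6,7,8}:30  {2,3,5,6,7,8}:60  {2,4,5,6,7,8}:60  {3,4,5,6,7,8}:90
  |U|=7: {0,1,2,3,5,6,7}:35  {0,2,3,5,6,7,8}:140  {0,3,4,5,6,7,8}:210  {1,2,3,5,6,7,8}:105  {1,2,4,5,6,7,8}:105  {2,3,4,5,6,7,8}:210
  start at 0(j): 420
  start at 1(k): 560
  start at 4(m): 280
sum over floor = 1260

1260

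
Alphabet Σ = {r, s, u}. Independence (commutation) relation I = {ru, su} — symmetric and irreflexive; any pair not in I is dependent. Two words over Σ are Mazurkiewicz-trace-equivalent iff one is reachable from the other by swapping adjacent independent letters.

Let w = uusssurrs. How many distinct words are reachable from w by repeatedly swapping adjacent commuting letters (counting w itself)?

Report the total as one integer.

piece 0:u — minimal
piece 1:u rests on {0:u}
piece 2:s — minimal
piece 3:s rests on {2:s}
piece 4:s rests on {3:s}
piece 5:u rests on {1:u}
piece 6:r rests on {4:s}
piece 7:r rests on {6:r}
piece 8:s rests on {7:r}
minimal pieces: {0:u, 2:s}
ways to finish when only these pieces remain (= sum over removing one remaining piece with nothing left below it):
  1 left: {5}→1  {8}→1
  2 left: {1,5}→1  {5,8}→2  {7,8}→1
  3 left: {0,1,5}→1  {1,5,8}→3  {5,7,8}→3  {6,7,8}→1
  4 left: {0,1,5,8}→4  {1,5,7,8}→6  {4,6,7,8}→1  {5,6,7,8}→4
  5 left: {0,1,5,7,8}→10  {1,5,6,7,8}→10  {3,4,6,7,8}→1  {4,5,6,7,8}→5
  6 left: {0,1,5,6,7,8}→20  {1,4,5,6,7,8}→15  {2,3,4,6,7,8}→1  {3,4,5,6,7,8}→6
  7 left: {0,1,4,5,6,7,8}→35  {1,3,4,5,6,7,8}→21  {2,3,4,5,6,7,8}→7
  placing 0:u first → 28 extensions
  placing 2:s first → 56 extensions
total linear extensions = 84

84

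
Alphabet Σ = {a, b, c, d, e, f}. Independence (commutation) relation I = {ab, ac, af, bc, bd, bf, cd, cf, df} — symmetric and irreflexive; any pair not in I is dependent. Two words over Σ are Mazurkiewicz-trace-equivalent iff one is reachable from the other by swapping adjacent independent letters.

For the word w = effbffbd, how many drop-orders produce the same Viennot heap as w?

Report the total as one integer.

105

#0=e has no predecessor
#1=f depends on [0:e]
#2=f depends on [1:f]
#3=b depends on [0:e]
#4=f depends on [2:f]
#5=f depends on [4:f]
#6=b depends on [3:b]
#7=d depends on [0:e]
sources: [0:e]
N(rest) = Σ N(rest − s) over sources s of rest; N(one piece) = 1:
  size 1 → [5]=1  [6]=1  [7]=1
  size 2 → [3,6]=1  [4,5]=1  [5,6]=2  [5,7]=2  [6,7]=2
  size 3 → [2,4,5]=1  [3,5,6]=3  [3,6,7]=3  [4,5,6]=3  [4,5,7]=3  [5,6,7]=6
  size 4 → [1,2,4,5]=1  [2,4,5,6]=4  [2,4,5,7]=4  [3,4,5,6]=6  [3,5,6,7]=12  [4,5,6,7]=12
  size 5 → [1,2,4,5,6]=5  [1,2,4,5,7]=5  [2,3,4,5,6]=10  [2,4,5,6,7]=20  [3,4,5,6,7]=30
  size 6 → [1,2,3,4,5,6]=15  [1,2,4,5,6,7]=30  [2,3,4,5,6,7]=60
  first=0(e) contributes 105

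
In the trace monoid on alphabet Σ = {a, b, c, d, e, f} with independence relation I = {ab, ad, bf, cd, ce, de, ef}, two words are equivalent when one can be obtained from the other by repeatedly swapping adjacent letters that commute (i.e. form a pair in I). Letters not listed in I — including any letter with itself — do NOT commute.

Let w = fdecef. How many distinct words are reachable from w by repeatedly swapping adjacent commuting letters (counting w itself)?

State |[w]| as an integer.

30

0(f) covers ∅
1(d) covers 0:f
2(e) covers ∅
3(c) covers 0:f
4(e) covers 2:e
5(f) covers 1:d, 3:c
floor of heap: 0:f, 2:e
completions by unplaced set U, small U first (add the entries for U minus each lowest piece of U):
  |U|=1: {4}:1  {5}:1
  |U|=2: {1,5}:1  {2,4}:1  {3,5}:1  {4,5}:2
  |U|=3: {1,3,5}:2  {1,4,5}:3  {2,4,5}:3  {3,4,5}:3
  |U|=4: {0,1,3,5}:2  {1,2,4,5}:6  {1,3,4,5}:8  {2,3,4,5}:6
  start at 0(f): 20
  start at 2(e): 10
sum over floor = 30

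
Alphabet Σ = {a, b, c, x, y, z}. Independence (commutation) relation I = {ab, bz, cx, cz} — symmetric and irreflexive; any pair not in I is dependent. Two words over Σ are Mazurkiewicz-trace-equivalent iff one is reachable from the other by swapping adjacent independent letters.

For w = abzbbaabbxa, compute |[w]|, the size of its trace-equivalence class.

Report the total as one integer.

#0=a has no predecessor
#1=b has no predecessor
#2=z depends on [0:a]
#3=b depends on [1:b]
#4=b depends on [3:b]
#5=a depends on [2:z]
#6=a depends on [5:a]
#7=b depends on [4:b]
#8=b depends on [7:b]
#9=x depends on [6:a, 8:b]
#10=a depends on [9:x]
sources: [0:a, 1:b]
N(rest) = Σ N(rest − s) over sources s of rest; N(one piece) = 1:
  size 1 → [10]=1
  size 2 → [9,10]=1
  size 3 → [6,9,10]=1  [8,9,10]=1
  size 4 → [5,6,9,10]=1  [6,8,9,10]=2  [7,8,9,10]=1
  size 5 → [2,5,6,9,10]=1  [4,7,8,9,10]=1  [5,6,8,9,10]=3  [6,7,8,9,10]=3
  size 6 → [0,2,5,6,9,10]=1  [2,5,6,8,9,10]=4  [3,4,7,8,9,10]=1  [4,6,7,8,9,10]=4  [5,6,7,8,9,10]=6
  size 7 → [0,2,5,6,8,9,10]=5  [1,3,4,7,8,9,10]=1  [2,5,6,7,8,9,10]=10  [3,4,6,7,8,9,10]=5  [4,5,6,7,8,9,10]=10
  size 8 → [0,2,5,6,7,8,9,10]=15  [1,3,4,6,7,8,9,10]=6  [2,4,5,6,7,8,9,10]=20  [3,4,5,6,7,8,9,10]=15
  size 9 → [0,2,4,5,6,7,8,9,10]=35  [1,3,4,5,6,7,8,9,10]=21  [2,3,4,5,6,7,8,9,10]=35
  first=0(a) contributes 56
  first=1(b) contributes 70
|[w]| = 126

126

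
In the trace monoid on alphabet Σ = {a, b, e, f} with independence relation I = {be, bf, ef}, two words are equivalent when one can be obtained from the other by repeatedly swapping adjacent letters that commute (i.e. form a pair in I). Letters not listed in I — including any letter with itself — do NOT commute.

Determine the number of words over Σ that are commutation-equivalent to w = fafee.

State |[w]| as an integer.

0(f) covers ∅
1(a) covers 0:f
2(f) covers 1:a
3(e) covers 1:a
4(e) covers 3:e
floor of heap: 0:f
completions by unplaced set U, small U first (add the entries for U minus each lowest piece of U):
  |U|=1: {2}:1  {4}:1
  |U|=2: {2,4}:2  {3,4}:1
  |U|=3: {2,3,4}:3
  start at 0(f): 3

3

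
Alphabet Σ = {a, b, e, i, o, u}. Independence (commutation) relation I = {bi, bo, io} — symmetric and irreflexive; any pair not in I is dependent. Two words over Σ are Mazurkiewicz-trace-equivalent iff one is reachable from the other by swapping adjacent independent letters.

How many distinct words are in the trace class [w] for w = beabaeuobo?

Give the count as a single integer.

drop 0:b onto floor
drop 1:e onto {0:b}
drop 2:a onto {1:e}
drop 3:b onto {2:a}
drop 4:a onto {3:b}
drop 5:e onto {4:a}
drop 6:u onto {5:e}
drop 7:o onto {6:u}
drop 8:b onto {6:u}
drop 9:o onto {7:o}
ground layer = {0:b}
drop-orders for the pieces not yet dropped (sum over which currently-grounded one goes next):
  1 to go: {8} 1  {9} 1
  2 to go: {7,9} 1  {8,9} 2
  3 to go: {7,8,9} 3
  4 to go: {6,7,8,9} 3
  5 to go: {5,6,7,8,9} 3
  6 to go: {4,5,6,7,8,9} 3
  7 to go: {3,4,5,6,7,8,9} 3
  8 to go: {2,3,4,5,6,7,8,9} 3
  if 0:b drops first: 3 orders

3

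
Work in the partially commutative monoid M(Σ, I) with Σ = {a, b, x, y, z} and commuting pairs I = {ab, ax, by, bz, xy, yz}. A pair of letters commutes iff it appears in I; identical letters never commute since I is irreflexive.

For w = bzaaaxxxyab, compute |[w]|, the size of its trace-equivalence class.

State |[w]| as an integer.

#0=b has no predecessor
#1=z has no predecessor
#2=a depends on [1:z]
#3=a depends on [2:a]
#4=a depends on [3:a]
#5=x depends on [0:b, 1:z]
#6=x depends on [5:x]
#7=x depends on [6:x]
#8=y depends on [4:a]
#9=a depends on [8:y]
#10=b depends on [7:x]
sources: [0:b, 1:z]
N(rest) = Σ N(rest − s) over sources s of rest; N(one piece) = 1:
  size 1 → [9]=1  [10]=1
  size 2 → [7,10]=1  [8,9]=1  [9,10]=2
  size 3 → [4,8,9]=1  [6,7,10]=1  [7,9,10]=3  [8,9,10]=3
  size 4 → [3,4,8,9]=1  [4,8,9,10]=4  [5,6,7,10]=1  [6,7,9,10]=4  [7,8,9,10]=6
  size 5 → [0,5,6,7,10]=1  [2,3,4,8,9]=1  [3,4,8,9,10]=5  [4,7,8,9,10]=10  [5,6,7,9,10]=5  [6,7,8,9,10]=10
  size 6 → [0,5,6,7,9,10]=6  [2,3,4,8,9,10]=6  [3,4,7,8,9,10]=15  [4,6,7,8,9,10]=20  [5,6,7,8,9,10]=15
  size 7 → [0,5,6,7,8,9,10]=21  [2,3,4,7,8,9,10]=21  [3,4,6,7,8,9,10]=35  [4,5,6,7,8,9,10]=35
  size 8 → [0,4,5,6,7,8,9,10]=56  [2,3,4,6,7,8,9,10]=56  [3,4,5,6,7,8,9,10]=70
  size 9 → [0,3,4,5,6,7,8,9,10]=126  [2,3,4,5,6,7,8,9,10]=126
  first=0(b) contributes 126
  first=1(z) contributes 252
|[w]| = 378

378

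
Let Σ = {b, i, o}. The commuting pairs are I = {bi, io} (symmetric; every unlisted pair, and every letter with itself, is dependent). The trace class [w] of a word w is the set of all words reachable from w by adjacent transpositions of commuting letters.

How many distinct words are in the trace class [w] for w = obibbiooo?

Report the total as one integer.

36

#0=o has no predecessor
#1=b depends on [0:o]
#2=i has no predecessor
#3=b depends on [1:b]
#4=b depends on [3:b]
#5=i depends on [2:i]
#6=o depends on [4:b]
#7=o depends on [6:o]
#8=o depends on [7:o]
sources: [0:o, 2:i]
N(rest) = Σ N(rest − s) over sources s of rest; N(one piece) = 1:
  size 1 → [5]=1  [8]=1
  size 2 → [2,5]=1  [5,8]=2  [7,8]=1
  size 3 → [2,5,8]=3  [5,7,8]=3  [6,7,8]=1
  size 4 → [2,5,7,8]=6  [4,6,7,8]=1  [5,6,7,8]=4
  size 5 → [2,5,6,7,8]=10  [3,4,6,7,8]=1  [4,5,6,7,8]=5
  size 6 → [1,3,4,6,7,8]=1  [2,4,5,6,7,8]=15  [3,4,5,6,7,8]=6
  size 7 → [0,1,3,4,6,7,8]=1  [1,3,4,5,6,7,8]=7  [2,3,4,5,6,7,8]=21
  first=0(o) contributes 28
  first=2(i) contributes 8
|[w]| = 36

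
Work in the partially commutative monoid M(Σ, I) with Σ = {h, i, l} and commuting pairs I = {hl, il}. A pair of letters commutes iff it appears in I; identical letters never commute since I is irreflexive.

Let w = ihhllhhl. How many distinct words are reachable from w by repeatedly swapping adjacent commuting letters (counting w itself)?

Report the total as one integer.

piece 0:i — minimal
piece 1:h rests on {0:i}
piece 2:h rests on {1:h}
piece 3:l — minimal
piece 4:l rests on {3:l}
piece 5:h rests on {2:h}
piece 6:h rests on {5:h}
piece 7:l rests on {4:l}
minimal pieces: {0:i, 3:l}
ways to finish when only these pieces remain (= sum over removing one remaining piece with nothing left below it):
  1 left: {6}→1  {7}→1
  2 left: {4,7}→1  {5,6}→1  {6,7}→2
  3 left: {2,5,6}→1  {3,4,7}→1  {4,6,7}→3  {5,6,7}→3
  4 left: {1,2,5,6}→1  {2,5,6,7}→4  {3,4,6,7}→4  {4,5,6,7}→6
  5 left: {0,1,2,5,6}→1  {1,2,5,6,7}→5  {2,4,5,6,7}→10  {3,4,5,6,7}→10
  6 left: {0,1,2,5,6,7}→6  {1,2,4,5,6,7}→15  {2,3,4,5,6,7}→20
  placing 0:i first → 35 extensions
  placing 3:l first → 21 extensions
total linear extensions = 56

56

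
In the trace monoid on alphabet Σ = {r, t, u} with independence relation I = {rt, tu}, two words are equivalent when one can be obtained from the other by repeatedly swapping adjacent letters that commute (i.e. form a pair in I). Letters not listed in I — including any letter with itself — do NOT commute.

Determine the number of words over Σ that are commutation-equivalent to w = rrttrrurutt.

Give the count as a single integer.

330

drop 0:r onto floor
drop 1:r onto {0:r}
drop 2:t onto floor
drop 3:t onto {2:t}
drop 4:r onto {1:r}
drop 5:r onto {4:r}
drop 6:u onto {5:r}
drop 7:r onto {6:u}
drop 8:u onto {7:r}
drop 9:t onto {3:t}
drop 10:t onto {9:t}
ground layer = {0:r, 2:t}
drop-orders for the pieces not yet dropped (sum over which currently-grounded one goes next):
  1 to go: {8} 1  {10} 1
  2 to go: {7,8} 1  {8,10} 2  {9,10} 1
  3 to go: {3,9,10} 1  {6,7,8} 1  {7,8,10} 3  {8,9,10} 3
  4 to go: {2,3,9,10} 1  {3,8,9,10} 4  {5,6,7,8} 1  {6,7,8,10} 4  {7,8,9,10} 6
  5 to go: {2,3,8,9,10} 5  {3,7,8,9,10} 10  {4,5,6,7,8} 1  {5,6,7,8,10} 5  {6,7,8,9,10} 10
  6 to go: {1,4,5,6,7,8} 1  {2,3,7,8,9,10} 15  {3,6,7,8,9,10} 20  {4,5,6,7,8,10} 6  {5,6,7,8,9,10} 15
  7 to go: {0,1,4,5,6,7,8} 1  {1,4,5,6,7,8,10} 7  {2,3,6,7,8,9,10} 35  {3,5,6,7,8,9,10} 35  {4,5,6,7,8,9,10} 21
  8 to go: {0,1,4,5,6,7,8,10} 8  {1,4,5,6,7,8,9,10} 28  {2,3,5,6,7,8,9,10} 70  {3,4,5,6,7,8,9,10} 56
  9 to go: {0,1,4,5,6,7,8,9,10} 36  {1,3,4,5,6,7,8,9,10} 84  {2,3,4,5,6,7,8,9,10} 126
  if 0:r drops first: 210 orders
  if 2:t drops first: 120 orders
heap linearizations: 330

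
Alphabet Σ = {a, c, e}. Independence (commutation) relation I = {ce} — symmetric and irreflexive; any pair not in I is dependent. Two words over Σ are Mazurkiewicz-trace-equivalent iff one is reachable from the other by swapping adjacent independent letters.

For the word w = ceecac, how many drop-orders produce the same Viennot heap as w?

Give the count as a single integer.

6

0(c) covers ∅
1(e) covers ∅
2(e) covers 1:e
3(c) covers 0:c
4(a) covers 2:e, 3:c
5(c) covers 4:a
floor of heap: 0:c, 1:e
completions by unplaced set U, small U first (add the entries for U minus each lowest piece of U):
  |U|=1: {5}:1
  |U|=2: {4,5}:1
  |U|=3: {2,4,5}:1  {3,4,5}:1
  |U|=4: {0,3,4,5}:1  {1,2,4,5}:1  {2,3,4,5}:2
  start at 0(c): 3
  start at 1(e): 3
sum over floor = 6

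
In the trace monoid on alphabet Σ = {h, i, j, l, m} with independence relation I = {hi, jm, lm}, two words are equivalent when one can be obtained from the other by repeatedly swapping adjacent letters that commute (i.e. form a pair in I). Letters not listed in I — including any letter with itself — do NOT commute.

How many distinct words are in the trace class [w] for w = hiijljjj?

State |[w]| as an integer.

drop 0:h onto floor
drop 1:i onto floor
drop 2:i onto {1:i}
drop 3:j onto {0:h, 2:i}
drop 4:l onto {3:j}
drop 5:j onto {4:l}
drop 6:j onto {5:j}
drop 7:j onto {6:j}
ground layer = {0:h, 1:i}
drop-orders for the pieces not yet dropped (sum over which currently-grounded one goes next):
  1 to go: {7} 1
  2 to go: {6,7} 1
  3 to go: {5,6,7} 1
  4 to go: {4,5,6,7} 1
  5 to go: {3,4,5,6,7} 1
  6 to go: {0,3,4,5,6,7} 1  {2,3,4,5,6,7} 1
  if 0:h drops first: 1 orders
  if 1:i drops first: 2 orders
heap linearizations: 3

3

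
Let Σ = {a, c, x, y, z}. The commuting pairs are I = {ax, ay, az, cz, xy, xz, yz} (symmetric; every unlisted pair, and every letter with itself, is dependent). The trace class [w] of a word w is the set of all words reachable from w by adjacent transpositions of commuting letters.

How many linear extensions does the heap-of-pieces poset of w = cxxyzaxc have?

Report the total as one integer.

piece 0:c — minimal
piece 1:x rests on {0:c}
piece 2:x rests on {1:x}
piece 3:y rests on {0:c}
piece 4:z — minimal
piece 5:a rests on {0:c}
piece 6:x rests on {2:x}
piece 7:c rests on {3:y, 5:a, 6:x}
minimal pieces: {0:c, 4:z}
ways to finish when only these pieces remain (= sum over removing one remaining piece with nothing left below it):
  1 left: {4}→1  {7}→1
  2 left: {3,7}→1  {4,7}→2  {5,7}→1  {6,7}→1
  3 left: {2,6,7}→1  {3,4,7}→3  {3,5,7}→2  {3,6,7}→2  {4,5,7}→3  {4,6,7}→3  {5,6,7}→2
  4 left: {1,2,6,7}→1  {2,3,6,7}→3  {2,4,6,7}→4  {2,5,6,7}→3  {3,4,5,7}→8  {3,4,6,7}→8  {3,5,6,7}→6  {4,5,6,7}→8
  5 left: {1,2,3,6,7}→4  {1,2,4,6,7}→5  {1,2,5,6,7}→4  {2,3,4,6,7}→15  {2,3,5,6,7}→12  {2,4,5,6,7}→15  {3,4,5,6,7}→30
  6 left: {1,2,3,4,6,7}→24  {1,2,3,5,6,7}→20  {1,2,4,5,6,7}→24  {2,3,4,5,6,7}→72
  placing 0:c first → 140 extensions
  placing 4:z first → 20 extensions
total linear extensions = 160

160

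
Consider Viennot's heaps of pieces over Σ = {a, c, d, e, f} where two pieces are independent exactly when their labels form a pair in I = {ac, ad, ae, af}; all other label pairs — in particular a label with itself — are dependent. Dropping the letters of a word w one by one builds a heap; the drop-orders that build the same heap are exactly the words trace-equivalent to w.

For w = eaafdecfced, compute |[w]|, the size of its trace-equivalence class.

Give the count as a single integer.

55

piece 0:e — minimal
piece 1:a — minimal
piece 2:a rests on {1:a}
piece 3:f rests on {0:e}
piece 4:d rests on {3:f}
piece 5:e rests on {4:d}
piece 6:c rests on {5:e}
piece 7:f rests on {6:c}
piece 8:c rests on {7:f}
piece 9:e rests on {8:c}
piece 10:d rests on {9:e}
minimal pieces: {0:e, 1:a}
ways to finish when only these pieces remain (= sum over removing one remaining piece with nothing left below it):
  1 left: {2}→1  {10}→1
  2 left: {1,2}→1  {2,10}→2  {9,10}→1
  3 left: {1,2,10}→3  {2,9,10}→3  {8,9,10}→1
  4 left: {1,2,9,10}→6  {2,8,9,10}→4  {7,8,9,10}→1
  5 left: {1,2,8,9,10}→10  {2,7,8,9,10}→5  {6,7,8,9,10}→1
  6 left: {1,2,7,8,9,10}→15  {2,6,7,8,9,10}→6  {5,6,7,8,9,10}→1
  7 left: {1,2,6,7,8,9,10}→21  {2,5,6,7,8,9,10}→7  {4,5,6,7,8,9,10}→1
  8 left: {1,2,5,6,7,8,9,10}→28  {2,4,5,6,7,8,9,10}→8  {3,4,5,6,7,8,9,10}→1
  9 left: {0,3,4,5,6,7,8,9,10}→1  {1,2,4,5,6,7,8,9,10}→36  {2,3,4,5,6,7,8,9,10}→9
  placing 0:e first → 45 extensions
  placing 1:a first → 10 extensions
total linear extensions = 55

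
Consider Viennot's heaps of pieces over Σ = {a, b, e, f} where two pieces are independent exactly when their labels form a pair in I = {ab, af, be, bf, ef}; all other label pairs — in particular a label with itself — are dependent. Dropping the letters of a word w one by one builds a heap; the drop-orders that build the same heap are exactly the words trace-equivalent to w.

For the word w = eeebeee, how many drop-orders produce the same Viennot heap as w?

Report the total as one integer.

drop 0:e onto floor
drop 1:e onto {0:e}
drop 2:e onto {1:e}
drop 3:b onto floor
drop 4:e onto {2:e}
drop 5:e onto {4:e}
drop 6:e onto {5:e}
ground layer = {0:e, 3:b}
drop-orders for the pieces not yet dropped (sum over which currently-grounded one goes next):
  1 to go: {3} 1  {6} 1
  2 to go: {3,6} 2  {5,6} 1
  3 to go: {3,5,6} 3  {4,5,6} 1
  4 to go: {2,4,5,6} 1  {3,4,5,6} 4
  5 to go: {1,2,4,5,6} 1  {2,3,4,5,6} 5
  if 0:e drops first: 6 orders
  if 3:b drops first: 1 orders
heap linearizations: 7

7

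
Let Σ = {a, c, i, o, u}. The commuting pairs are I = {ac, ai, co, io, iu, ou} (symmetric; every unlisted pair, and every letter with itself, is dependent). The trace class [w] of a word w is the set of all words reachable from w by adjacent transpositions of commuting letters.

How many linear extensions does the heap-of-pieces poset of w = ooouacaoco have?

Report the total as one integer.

100

0(o) covers ∅
1(o) covers 0:o
2(o) covers 1:o
3(u) covers ∅
4(a) covers 2:o, 3:u
5(c) covers 3:u
6(a) covers 4:a
7(o) covers 6:a
8(c) covers 5:c
9(o) covers 7:o
floor of heap: 0:o, 3:u
completions by unplaced set U, small U first (add the entries for U minus each lowest piece of U):
  |U|=1: {8}:1  {9}:1
  |U|=2: {5,8}:1  {7,9}:1  {8,9}:2
  |U|=3: {5,8,9}:3  {6,7,9}:1  {7,8,9}:3
  |U|=4: {4,6,7,9}:1  {5,7,8,9}:6  {6,7,8,9}:4
  |U|=5: {2,4,6,7,9}:1  {4,6,7,8,9}:5  {5,6,7,8,9}:10
  |U|=6: {1,2,4,6,7,9}:1  {2,4,6,7,8,9}:6  {4,5,6,7,8,9}:15
  |U|=7: {0,1,2,4,6,7,9}:1  {1,2,4,6,7,8,9}:7  {2,4,5,6,7,8,9}:21  {3,4,5,6,7,8,9}:15
  |U|=8: {0,1,2,4,6,7,8,9}:8  {1,2,4,5,6,7,8,9}:28  {2,3,4,5,6,7,8,9}:36
  start at 0(o): 64
  start at 3(u): 36
sum over floor = 100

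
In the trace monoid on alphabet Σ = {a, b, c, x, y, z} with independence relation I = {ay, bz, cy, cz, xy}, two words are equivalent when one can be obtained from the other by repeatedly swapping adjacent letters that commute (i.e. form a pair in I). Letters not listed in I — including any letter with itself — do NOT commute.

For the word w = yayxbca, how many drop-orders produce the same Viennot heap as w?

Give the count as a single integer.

piece 0:y — minimal
piece 1:a — minimal
piece 2:y rests on {0:y}
piece 3:x rests on {1:a}
piece 4:b rests on {2:y, 3:x}
piece 5:c rests on {4:b}
piece 6:a rests on {5:c}
minimal pieces: {0:y, 1:a}
ways to finish when only these pieces remain (= sum over removing one remaining piece with nothing left below it):
  1 left: {6}→1
  2 left: {5,6}→1
  3 left: {4,5,6}→1
  4 left: {2,4,5,6}→1  {3,4,5,6}→1
  5 left: {0,2,4,5,6}→1  {1,3,4,5,6}→1  {2,3,4,5,6}→2
  placing 0:y first → 3 extensions
  placing 1:a first → 3 extensions
total linear extensions = 6

6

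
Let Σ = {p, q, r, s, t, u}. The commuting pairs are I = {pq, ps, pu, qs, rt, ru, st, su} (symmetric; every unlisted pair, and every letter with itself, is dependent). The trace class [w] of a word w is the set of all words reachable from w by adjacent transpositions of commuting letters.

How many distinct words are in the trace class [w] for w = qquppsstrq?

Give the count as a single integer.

580

0(q) covers ∅
1(q) covers 0:q
2(u) covers 1:q
3(p) covers ∅
4(p) covers 3:p
5(s) covers ∅
6(s) covers 5:s
7(t) covers 2:u, 4:p
8(r) covers 1:q, 4:p, 6:s
9(q) covers 7:t, 8:r
floor of heap: 0:q, 3:p, 5:s
completions by unplaced set U, small U first (add the entries for U minus each lowest piece of U):
  |U|=1: {9}:1
  |U|=2: {7,9}:1  {8,9}:1
  |U|=3: {2,7,9}:1  {6,8,9}:1  {7,8,9}:2
  |U|=4: {2,7,8,9}:3  {4,7,8,9}:2  {5,6,8,9}:1  {6,7,8,9}:3
  |U|=5: {1,2,7,8,9}:3  {2,4,7,8,9}:5  {2,6,7,8,9}:6  {3,4,7,8,9}:2  {4,6,7,8,9}:5  {5,6,7,8,9}:4
  |U|=6: {0,1,2,7,8,9}:3  {1,2,4,7,8,9}:8  {1,2,6,7,8,9}:9  {2,3,4,7,8,9}:7  {2,4,6,7,8,9}:16  {2,5,6,7,8,9}:10  {3,4,6,7,8,9}:7  {4,5,6,7,8,9}:9
  |U|=7: {0,1,2,4,7,8,9}:11  {0,1,2,6,7,8,9}:12  {1,2,3,4,7,8,9}:15  {1,2,4,6,7,8,9}:33  {1,2,5,6,7,8,9}:19  {2,3,4,6,7,8,9}:30  {2,4,5,6,7,8,9}:35  {3,4,5,6,7,8,9}:16
  |U|=8: {0,1,2,3,4,7,8,9}:26  {0,1,2,4,6,7,8,9}:56  {0,1,2,5,6,7,8,9}:31  {1,2,3,4,6,7,8,9}:78  {1,2,4,5,6,7,8,9}:87  {2,3,4,5,6,7,8,9}:81
  start at 0(q): 246
  start at 3(p): 174
  start at 5(s): 160
sum over floor = 580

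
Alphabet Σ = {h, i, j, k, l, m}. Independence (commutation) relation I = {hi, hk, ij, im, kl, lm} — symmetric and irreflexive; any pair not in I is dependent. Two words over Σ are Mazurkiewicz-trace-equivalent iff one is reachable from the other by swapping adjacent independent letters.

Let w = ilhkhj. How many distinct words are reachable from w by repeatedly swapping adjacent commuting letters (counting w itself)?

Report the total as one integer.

#0=i has no predecessor
#1=l depends on [0:i]
#2=h depends on [1:l]
#3=k depends on [0:i]
#4=h depends on [2:h]
#5=j depends on [3:k, 4:h]
sources: [0:i]
N(rest) = Σ N(rest − s) over sources s of rest; N(one piece) = 1:
  size 1 → [5]=1
  size 2 → [3,5]=1  [4,5]=1
  size 3 → [2,4,5]=1  [3,4,5]=2
  size 4 → [1,2,4,5]=1  [2,3,4,5]=3
  first=0(i) contributes 4

4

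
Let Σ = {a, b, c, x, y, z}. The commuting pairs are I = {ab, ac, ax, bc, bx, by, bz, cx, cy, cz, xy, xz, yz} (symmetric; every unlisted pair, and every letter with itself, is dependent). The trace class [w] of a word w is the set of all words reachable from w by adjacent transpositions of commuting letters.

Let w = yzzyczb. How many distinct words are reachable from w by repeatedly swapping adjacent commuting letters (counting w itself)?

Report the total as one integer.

420

drop 0:y onto floor
drop 1:z onto floor
drop 2:z onto {1:z}
drop 3:y onto {0:y}
drop 4:c onto floor
drop 5:z onto {2:z}
drop 6:b onto floor
ground layer = {0:y, 1:z, 4:c, 6:b}
drop-orders for the pieces not yet dropped (sum over which currently-grounded one goes next):
  1 to go: {3} 1  {4} 1  {5} 1  {6} 1
  2 to go: {0,3} 1  {2,5} 1  {3,4} 2  {3,5} 2  {3,6} 2  {4,5} 2  {4,6} 2  {5,6} 2
  3 to go: {0,3,4} 3  {0,3,5} 3  {0,3,6} 3  {1,2,5} 1  {2,3,5} 3  {2,4,5} 3  {2,5,6} 3  {3,4,5} 6  {3,4,6} 6  {3,5,6} 6  {4,5,6} 6
  4 to go: {0,2,3,5} 6  {0,3,4,5} 12  {0,3,4,6} 12  {0,3,5,6} 12  {1,2,3,5} 4  {1,2,4,5} 4  {1,2,5,6} 4  {2,3,4,5} 12  {2,3,5,6} 12  {2,4,5,6} 12  {3,4,5,6} 24
  5 to go: {0,1,2,3,5} 10  {0,2,3,4,5} 30  {0,2,3,5,6} 30  {0,3,4,5,6} 60  {1,2,3,4,5} 20  {1,2,3,5,6} 20  {1,2,4,5,6} 20  {2,3,4,5,6} 60
  if 0:y drops first: 120 orders
  if 1:z drops first: 180 orders
  if 4:c drops first: 60 orders
  if 6:b drops first: 60 orders
heap linearizations: 420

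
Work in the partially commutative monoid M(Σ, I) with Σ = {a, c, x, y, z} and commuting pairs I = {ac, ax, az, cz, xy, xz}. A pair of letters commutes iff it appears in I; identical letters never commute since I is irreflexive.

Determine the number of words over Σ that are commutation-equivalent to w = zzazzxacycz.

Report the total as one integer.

840

piece 0:z — minimal
piece 1:z rests on {0:z}
piece 2:a — minimal
piece 3:z rests on {1:z}
piece 4:z rests on {3:z}
piece 5:x — minimal
piece 6:a rests on {2:a}
piece 7:c rests on {5:x}
piece 8:y rests on {4:z, 6:a, 7:c}
piece 9:c rests on {8:y}
piece 10:z rests on {8:y}
minimal pieces: {0:z, 2:a, 5:x}
ways to finish when only these pieces remain (= sum over removing one remaining piece with nothing left below it):
  1 left: {9}→1  {10}→1
  2 left: {9,10}→2
  3 left: {8,9,10}→2
  4 left: {4,8,9,10}→2  {6,8,9,10}→2  {7,8,9,10}→2
  5 left: {2,6,8,9,10}→2  {3,4,8,9,10}→2  {4,6,8,9,10}→4  {4,7,8,9,10}→4  {5,7,8,9,10}→2  {6,7,8,9,10}→4
  6 left: {1,3,4,8,9,10}→2  {2,4,6,8,9,10}→6  {2,6,7,8,9,10}→6  {3,4,6,8,9,10}→6  {3,4,7,8,9,10}→6  {4,5,7,8,9,10}→6  {4,6,7,8,9,10}→12  {5,6,7,8,9,10}→6
  7 left: {0,1,3,4,8,9,10}→2  {1,3,4,6,8,9,10}→8  {1,3,4,7,8,9,10}→8  {2,3,4,6,8,9,10}→12  {2,4,6,7,8,9,10}→24  {2,5,6,7,8,9,10}→12  {3,4,5,7,8,9,10}→12  {3,4,6,7,8,9,10}→24  {4,5,6,7,8,9,10}→24
  8 left: {0,1,3,4,6,8,9,10}→10  {0,1,3,4,7,8,9,10}→10  {1,2,3,4,6,8,9,10}→20  {1,3,4,5,7,8,9,10}→20  {1,3,4,6,7,8,9,10}→40  {2,3,4,6,7,8,9,10}→60  {2,4,5,6,7,8,9,10}→60  {3,4,5,6,7,8,9,10}→60
  9 left: {0,1,2,3,4,6,8,9,10}→30  {0,1,3,4,5,7,8,9,10}→30  {0,1,3,4,6,7,8,9,10}→60  {1,2,3,4,6,7,8,9,10}→120  {1,3,4,5,6,7,8,9,10}→120  {2,3,4,5,6,7,8,9,10}→180
  placing 0:z first → 420 extensions
  placing 2:a first → 210 extensions
  placing 5:x first → 210 extensions
total linear extensions = 840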